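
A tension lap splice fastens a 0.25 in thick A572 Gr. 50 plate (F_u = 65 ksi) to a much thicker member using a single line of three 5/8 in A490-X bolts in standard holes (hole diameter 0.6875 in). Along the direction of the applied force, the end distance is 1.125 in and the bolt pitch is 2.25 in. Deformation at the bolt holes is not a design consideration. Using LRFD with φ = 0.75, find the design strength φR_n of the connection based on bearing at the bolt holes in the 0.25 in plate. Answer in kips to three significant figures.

60 kips

Per bolt r_n = 1.5 l_c t F_u ≤ 3.0 d t F_u; upper limit = 3.0 × 0.625 × 0.25 × 65 = 30.47 kips.
Edge bolt: l_c = 1.125 − 0.6875/2 = 0.7812 in → 1.5 × 0.7812 × 0.25 × 65 = 19.04 → r_n = 19.04 kips.
Interior bolts: l_c = 2.25 − 0.6875 = 1.562 in → 1.5 × 1.562 × 0.25 × 65 = 38.09 → r_n = 30.47 kips.
R_n = 1 × 19.04 + 2 × 30.47 = 79.98 kips.
Design strength φR_n = 0.75 × 79.98 = 60 kips.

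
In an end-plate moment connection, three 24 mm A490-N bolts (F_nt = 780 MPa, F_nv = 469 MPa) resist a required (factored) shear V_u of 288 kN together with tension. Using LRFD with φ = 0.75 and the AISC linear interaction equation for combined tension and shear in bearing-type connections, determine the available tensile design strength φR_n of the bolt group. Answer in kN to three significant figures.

A_b = π·24²/4 = 452.4 mm²; f_rv = 288 × 1000 / (3 × 452.4) = 212.2 MPa.
F'_nt = 1.3 F_nt − (F_nt / φF_nv) f_rv = 1.3·780 − (780/(0.75·469))·212.2 = 543.4 MPa, capped at F_nt → F'_nt = 543.4 MPa.
R_n = F'_nt · A_b · n = 543.4 × 452.4 × 3 / 1000 = 737.5 kN.
Design strength φR_n = 0.75 × 737.5 = 553 kN.

553 kN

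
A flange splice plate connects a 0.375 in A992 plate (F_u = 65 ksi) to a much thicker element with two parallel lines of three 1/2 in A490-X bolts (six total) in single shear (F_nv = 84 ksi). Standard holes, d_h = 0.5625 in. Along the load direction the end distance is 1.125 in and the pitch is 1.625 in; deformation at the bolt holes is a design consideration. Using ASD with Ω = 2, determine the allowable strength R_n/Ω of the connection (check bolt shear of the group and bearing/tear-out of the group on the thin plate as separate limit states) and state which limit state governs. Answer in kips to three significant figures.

Bolt shear: A_b = π·0.5²/4 = 0.1963 in²; R_n = 84 × 0.1963 × 6 × 1 = 98.96 kips → 98.96 / 2 = 49.5 kips.
Bearing (1.2 l_c t F_u ≤ 2.4 d t F_u): upper limit = 2.4·0.5·0.375·65 = 29.25 kips.
  Edge l_c = 1.125 − 0.5625/2 = 0.8438 → r_n = 24.68 kips; interior l_c = 1.625 − 0.5625 = 1.062 → r_n = 29.25 kips.
  R_n,bearing = 2·24.68 + 4·29.25 = 166.4 kips → 166.4 / 2 = 83.2 kips.
Bolt shear governs: 49.5 kips.

49.5 kips (bolt shear governs)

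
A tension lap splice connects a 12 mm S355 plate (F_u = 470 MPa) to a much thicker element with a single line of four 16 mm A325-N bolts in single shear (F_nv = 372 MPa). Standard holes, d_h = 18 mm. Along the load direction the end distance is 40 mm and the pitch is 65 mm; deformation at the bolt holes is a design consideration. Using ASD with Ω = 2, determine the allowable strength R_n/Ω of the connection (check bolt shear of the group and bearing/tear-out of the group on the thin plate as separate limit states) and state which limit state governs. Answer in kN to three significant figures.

Bolt shear: A_b = π·16²/4 = 201.1 mm²; R_n = 372 × 201.1 × 4 × 1 / 1000 = 299.2 kN → 299.2 / 2 = 150 kN.
Bearing (1.2 l_c t F_u ≤ 2.4 d t F_u): upper limit = 2.4·16·12·470 / 1000 = 216.6 kN.
  Edge l_c = 40 − 18/2 = 31 → r_n = 209.8 kN; interior l_c = 65 − 18 = 47 → r_n = 216.6 kN.
  R_n,bearing = 1·209.8 + 3·216.6 = 859.5 kN → 859.5 / 2 = 430 kN.
Bolt shear governs: 150 kN.

150 kN (bolt shear governs)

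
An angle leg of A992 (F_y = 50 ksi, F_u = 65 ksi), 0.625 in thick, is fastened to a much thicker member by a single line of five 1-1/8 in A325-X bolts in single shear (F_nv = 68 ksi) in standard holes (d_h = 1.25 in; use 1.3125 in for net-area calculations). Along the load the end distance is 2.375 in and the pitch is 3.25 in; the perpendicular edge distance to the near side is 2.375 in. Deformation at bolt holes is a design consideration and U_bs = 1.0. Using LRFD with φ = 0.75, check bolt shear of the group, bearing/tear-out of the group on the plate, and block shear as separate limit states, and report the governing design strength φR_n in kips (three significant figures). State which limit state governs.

Bolt shear: A_b = π·1.125²/4 = 0.994 in²; R_n = 68 × 0.994 × 5 × 1 = 338 kips → 0.75 × 338 = 253 kips.
Bearing: edge l_c = 1.75, r_n = 85.31 kips; interior l_c = 2, r_n = 97.5 kips; R_n = 85.31 + 4·97.5 = 475.3 kips → 356 kips.
Block shear: A_gv = 9.609, A_nv = 5.918, A_nt = 1.074 in²; R_n = min(0.6F_uA_nv, 0.6F_yA_gv) + U_bs·F_u·A_nt = 300.6 kips → 225 kips.
Block shear governs: 225 kips.

225 kips (block shear governs)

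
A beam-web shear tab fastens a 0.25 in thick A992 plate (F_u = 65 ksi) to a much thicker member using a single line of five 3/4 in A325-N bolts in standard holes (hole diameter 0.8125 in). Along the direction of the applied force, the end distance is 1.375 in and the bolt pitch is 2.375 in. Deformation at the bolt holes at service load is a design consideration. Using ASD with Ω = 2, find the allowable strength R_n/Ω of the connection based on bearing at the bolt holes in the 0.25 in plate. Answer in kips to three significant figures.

Per bolt r_n = 1.2 l_c t F_u ≤ 2.4 d t F_u; upper limit = 2.4 × 0.75 × 0.25 × 65 = 29.25 kips.
Edge bolt: l_c = 1.375 − 0.8125/2 = 0.9688 in → 1.2 × 0.9688 × 0.25 × 65 = 18.89 → r_n = 18.89 kips.
Interior bolts: l_c = 2.375 − 0.8125 = 1.562 in → 1.2 × 1.562 × 0.25 × 65 = 30.47 → r_n = 29.25 kips.
R_n = 1 × 18.89 + 4 × 29.25 = 135.9 kips.
Allowable strength R_n/Ω = 135.9 / 2 = 67.9 kips.

67.9 kips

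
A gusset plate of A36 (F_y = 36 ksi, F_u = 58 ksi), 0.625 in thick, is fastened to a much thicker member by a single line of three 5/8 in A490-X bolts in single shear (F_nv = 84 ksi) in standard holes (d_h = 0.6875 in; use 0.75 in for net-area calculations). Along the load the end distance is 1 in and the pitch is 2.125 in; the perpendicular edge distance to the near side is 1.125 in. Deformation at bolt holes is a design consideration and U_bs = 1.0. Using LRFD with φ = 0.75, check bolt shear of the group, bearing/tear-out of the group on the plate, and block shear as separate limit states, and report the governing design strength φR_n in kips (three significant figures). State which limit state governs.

Bolt shear: A_b = π·0.625²/4 = 0.3068 in²; R_n = 84 × 0.3068 × 3 × 1 = 77.31 kips → 0.75 × 77.31 = 58 kips.
Bearing: edge l_c = 0.6562, r_n = 28.55 kips; interior l_c = 1.438, r_n = 54.38 kips; R_n = 28.55 + 2·54.38 = 137.3 kips → 103 kips.
Block shear: A_gv = 3.281, A_nv = 2.109, A_nt = 0.4688 in²; R_n = min(0.6F_uA_nv, 0.6F_yA_gv) + U_bs·F_u·A_nt = 98.06 kips → 73.5 kips.
Bolt shear governs: 58 kips.

58 kips (bolt shear governs)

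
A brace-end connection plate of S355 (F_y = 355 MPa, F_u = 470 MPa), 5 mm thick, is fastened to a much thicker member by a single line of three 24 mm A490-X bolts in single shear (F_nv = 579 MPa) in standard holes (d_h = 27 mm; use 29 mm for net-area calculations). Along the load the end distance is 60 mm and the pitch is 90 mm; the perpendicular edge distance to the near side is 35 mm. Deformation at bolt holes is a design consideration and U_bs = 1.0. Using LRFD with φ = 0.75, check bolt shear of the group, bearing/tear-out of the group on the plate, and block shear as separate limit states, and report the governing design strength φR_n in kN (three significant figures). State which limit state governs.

213 kN (block shear governs)

Bolt shear: A_b = π·24²/4 = 452.4 mm²; R_n = 579 × 452.4 × 3 × 1 / 1000 = 785.8 kN → 0.75 × 785.8 = 589 kN.
Bearing: edge l_c = 46.5, r_n = 131.1 kN; interior l_c = 63, r_n = 135.4 kN; R_n = 131.1 + 2·135.4 = 401.9 kN → 301 kN.
Block shear: A_gv = 1200, A_nv = 837.5, A_nt = 102.5 mm²; R_n = min(0.6F_uA_nv, 0.6F_yA_gv) + U_bs·F_u·A_nt = 284.4 kN → 213 kN.
Block shear governs: 213 kN.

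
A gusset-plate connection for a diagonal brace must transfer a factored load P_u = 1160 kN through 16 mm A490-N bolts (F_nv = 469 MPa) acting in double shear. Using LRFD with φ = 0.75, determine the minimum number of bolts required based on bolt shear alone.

A_b = π·16²/4 = 201.1 mm².
Per-bolt design strength φR_n = 0.75 × 469 × 201.1 × 2 / 1000 = 141.4 kN.
n ≥ 1160 / 141.4 = 8.201 → use 9 bolts.

9 bolts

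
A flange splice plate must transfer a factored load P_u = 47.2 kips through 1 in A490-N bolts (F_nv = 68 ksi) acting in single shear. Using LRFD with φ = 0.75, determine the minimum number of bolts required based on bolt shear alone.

2 bolts

A_b = π·1²/4 = 0.7854 in².
Per-bolt design strength φR_n = 0.75 × 68 × 0.7854 × 1 = 40.06 kips.
n ≥ 47.2 / 40.06 = 1.178 → use 2 bolts.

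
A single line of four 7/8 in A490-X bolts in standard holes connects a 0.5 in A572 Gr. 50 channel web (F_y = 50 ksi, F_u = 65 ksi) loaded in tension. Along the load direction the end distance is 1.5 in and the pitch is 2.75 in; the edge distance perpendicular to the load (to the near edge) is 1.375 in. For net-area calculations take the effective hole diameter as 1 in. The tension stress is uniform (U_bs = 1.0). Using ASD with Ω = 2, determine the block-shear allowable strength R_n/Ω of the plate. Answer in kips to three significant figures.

75.2 kips

Shear plane L_v = 1.5 + 3·2.75 = 9.75 in; A_gv = 9.75 × 0.5 = 4.875 in².
A_nv = (9.75 − 3.5·1) × 0.5 = 3.125 in².
A_nt = (1.375 − 0.5·1) × 0.5 = 0.4375 in².
0.6 F_u A_nv = 121.9 kips; 0.6 F_y A_gv = 146.2 kips → shear rupture governs the shear term.
R_n = 121.9 + 1.0 × 65 × 0.4375 = 150.3 kips.
Allowable strength R_n/Ω = 150.3 / 2 = 75.2 kips.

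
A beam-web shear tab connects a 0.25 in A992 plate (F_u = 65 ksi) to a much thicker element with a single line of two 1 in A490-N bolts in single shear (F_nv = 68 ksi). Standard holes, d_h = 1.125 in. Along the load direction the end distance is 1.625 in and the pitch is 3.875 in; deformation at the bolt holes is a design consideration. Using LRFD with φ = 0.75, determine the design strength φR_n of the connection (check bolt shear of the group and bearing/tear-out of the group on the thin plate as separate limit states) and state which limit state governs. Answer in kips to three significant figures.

44.8 kips (bearing governs)

Bolt shear: A_b = π·1²/4 = 0.7854 in²; R_n = 68 × 0.7854 × 2 × 1 = 106.8 kips → 0.75 × 106.8 = 80.1 kips.
Bearing (1.2 l_c t F_u ≤ 2.4 d t F_u): upper limit = 2.4·1·0.25·65 = 39 kips.
  Edge l_c = 1.625 − 1.125/2 = 1.062 → r_n = 20.72 kips; interior l_c = 3.875 − 1.125 = 2.75 → r_n = 39 kips.
  R_n,bearing = 1·20.72 + 1·39 = 59.72 kips → 0.75 × 59.72 = 44.8 kips.
Bearing governs: 44.8 kips.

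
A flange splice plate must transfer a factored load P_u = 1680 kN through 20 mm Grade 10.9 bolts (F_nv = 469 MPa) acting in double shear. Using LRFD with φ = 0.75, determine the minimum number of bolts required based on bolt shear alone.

A_b = π·20²/4 = 314.2 mm².
Per-bolt design strength φR_n = 0.75 × 469 × 314.2 × 2 / 1000 = 221 kN.
n ≥ 1680 / 221 = 7.601 → use 8 bolts.

8 bolts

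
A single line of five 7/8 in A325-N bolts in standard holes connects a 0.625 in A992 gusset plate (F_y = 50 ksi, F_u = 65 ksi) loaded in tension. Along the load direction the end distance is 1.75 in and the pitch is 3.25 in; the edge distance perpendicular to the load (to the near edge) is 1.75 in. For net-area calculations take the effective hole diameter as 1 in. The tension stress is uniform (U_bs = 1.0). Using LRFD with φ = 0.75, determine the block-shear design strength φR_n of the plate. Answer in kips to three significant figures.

Shear plane L_v = 1.75 + 4·3.25 = 14.75 in; A_gv = 14.75 × 0.625 = 9.219 in².
A_nv = (14.75 − 4.5·1) × 0.625 = 6.406 in².
A_nt = (1.75 − 0.5·1) × 0.625 = 0.7812 in².
0.6 F_u A_nv = 249.8 kips; 0.6 F_y A_gv = 276.6 kips → shear rupture governs the shear term.
R_n = 249.8 + 1.0 × 65 × 0.7812 = 300.6 kips.
Design strength φR_n = 0.75 × 300.6 = 225 kips.

225 kips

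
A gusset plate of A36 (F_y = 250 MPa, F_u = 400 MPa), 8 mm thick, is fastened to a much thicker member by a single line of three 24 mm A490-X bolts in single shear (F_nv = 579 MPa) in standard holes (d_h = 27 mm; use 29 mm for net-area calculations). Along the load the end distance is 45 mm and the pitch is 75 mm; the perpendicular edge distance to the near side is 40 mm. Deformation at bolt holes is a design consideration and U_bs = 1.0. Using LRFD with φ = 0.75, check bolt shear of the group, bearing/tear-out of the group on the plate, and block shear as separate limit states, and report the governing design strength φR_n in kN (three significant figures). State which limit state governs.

Bolt shear: A_b = π·24²/4 = 452.4 mm²; R_n = 579 × 452.4 × 3 × 1 / 1000 = 785.8 kN → 0.75 × 785.8 = 589 kN.
Bearing: edge l_c = 31.5, r_n = 121 kN; interior l_c = 48, r_n = 184.3 kN; R_n = 121 + 2·184.3 = 489.6 kN → 367 kN.
Block shear: A_gv = 1560, A_nv = 980, A_nt = 204 mm²; R_n = min(0.6F_uA_nv, 0.6F_yA_gv) + U_bs·F_u·A_nt = 315.6 kN → 237 kN.
Block shear governs: 237 kN.

237 kN (block shear governs)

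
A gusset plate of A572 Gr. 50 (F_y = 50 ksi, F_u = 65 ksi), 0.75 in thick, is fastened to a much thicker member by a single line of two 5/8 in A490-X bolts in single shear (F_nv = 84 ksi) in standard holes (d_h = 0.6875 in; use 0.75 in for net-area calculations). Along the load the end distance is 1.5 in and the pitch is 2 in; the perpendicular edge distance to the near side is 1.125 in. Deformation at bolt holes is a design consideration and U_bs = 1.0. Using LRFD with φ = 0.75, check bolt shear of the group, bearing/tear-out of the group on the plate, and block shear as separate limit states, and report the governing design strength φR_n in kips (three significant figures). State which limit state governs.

38.7 kips (bolt shear governs)

Bolt shear: A_b = π·0.625²/4 = 0.3068 in²; R_n = 84 × 0.3068 × 2 × 1 = 51.54 kips → 0.75 × 51.54 = 38.7 kips.
Bearing: edge l_c = 1.156, r_n = 67.64 kips; interior l_c = 1.312, r_n = 73.12 kips; R_n = 67.64 + 1·73.12 = 140.8 kips → 106 kips.
Block shear: A_gv = 2.625, A_nv = 1.781, A_nt = 0.5625 in²; R_n = min(0.6F_uA_nv, 0.6F_yA_gv) + U_bs·F_u·A_nt = 106 kips → 79.5 kips.
Bolt shear governs: 38.7 kips.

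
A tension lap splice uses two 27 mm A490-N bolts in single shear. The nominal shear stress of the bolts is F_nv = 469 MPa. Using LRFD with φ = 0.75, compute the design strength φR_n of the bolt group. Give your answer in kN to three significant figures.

A_b = π × 27² / 4 = 572.6 mm².
R_n = F_nv · A_b · n · n_s = 469 × 572.6 × 2 × 1 / 1000 = 537.1 kN.
Design strength φR_n = 0.75 × 537.1 = 403 kN.

403 kN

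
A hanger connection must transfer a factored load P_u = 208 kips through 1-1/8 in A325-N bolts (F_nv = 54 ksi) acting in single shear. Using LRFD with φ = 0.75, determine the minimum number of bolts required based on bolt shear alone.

A_b = π·1.125²/4 = 0.994 in².
Per-bolt design strength φR_n = 0.75 × 54 × 0.994 × 1 = 40.26 kips.
n ≥ 208 / 40.26 = 5.167 → use 6 bolts.

6 bolts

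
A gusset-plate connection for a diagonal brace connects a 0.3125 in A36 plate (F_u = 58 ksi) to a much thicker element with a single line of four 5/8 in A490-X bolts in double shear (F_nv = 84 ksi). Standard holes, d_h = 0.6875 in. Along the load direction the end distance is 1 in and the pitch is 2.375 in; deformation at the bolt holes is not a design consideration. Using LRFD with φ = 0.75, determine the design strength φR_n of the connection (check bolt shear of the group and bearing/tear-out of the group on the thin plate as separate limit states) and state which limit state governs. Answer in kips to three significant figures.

Bolt shear: A_b = π·0.625²/4 = 0.3068 in²; R_n = 84 × 0.3068 × 4 × 2 = 206.2 kips → 0.75 × 206.2 = 155 kips.
Bearing (1.5 l_c t F_u ≤ 3.0 d t F_u): upper limit = 3.0·0.625·0.3125·58 = 33.98 kips.
  Edge l_c = 1 − 0.6875/2 = 0.6562 → r_n = 17.84 kips; interior l_c = 2.375 − 0.6875 = 1.688 → r_n = 33.98 kips.
  R_n,bearing = 1·17.84 + 3·33.98 = 119.8 kips → 0.75 × 119.8 = 89.8 kips.
Bearing governs: 89.8 kips.

89.8 kips (bearing governs)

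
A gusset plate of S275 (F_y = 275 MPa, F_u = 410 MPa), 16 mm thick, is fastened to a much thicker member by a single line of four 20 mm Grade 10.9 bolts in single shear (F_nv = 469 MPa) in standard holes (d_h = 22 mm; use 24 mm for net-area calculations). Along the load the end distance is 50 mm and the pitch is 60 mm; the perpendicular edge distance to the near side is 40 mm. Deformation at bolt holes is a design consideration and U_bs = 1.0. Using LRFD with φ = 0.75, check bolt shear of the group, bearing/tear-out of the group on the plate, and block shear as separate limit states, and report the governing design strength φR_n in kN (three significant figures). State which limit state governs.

Bolt shear: A_b = π·20²/4 = 314.2 mm²; R_n = 469 × 314.2 × 4 × 1 / 1000 = 589.4 kN → 0.75 × 589.4 = 442 kN.
Bearing: edge l_c = 39, r_n = 307 kN; interior l_c = 38, r_n = 299.1 kN; R_n = 307 + 3·299.1 = 1204 kN → 903 kN.
Block shear: A_gv = 3680, A_nv = 2336, A_nt = 448 mm²; R_n = min(0.6F_uA_nv, 0.6F_yA_gv) + U_bs·F_u·A_nt = 758.3 kN → 569 kN.
Bolt shear governs: 442 kN.

442 kN (bolt shear governs)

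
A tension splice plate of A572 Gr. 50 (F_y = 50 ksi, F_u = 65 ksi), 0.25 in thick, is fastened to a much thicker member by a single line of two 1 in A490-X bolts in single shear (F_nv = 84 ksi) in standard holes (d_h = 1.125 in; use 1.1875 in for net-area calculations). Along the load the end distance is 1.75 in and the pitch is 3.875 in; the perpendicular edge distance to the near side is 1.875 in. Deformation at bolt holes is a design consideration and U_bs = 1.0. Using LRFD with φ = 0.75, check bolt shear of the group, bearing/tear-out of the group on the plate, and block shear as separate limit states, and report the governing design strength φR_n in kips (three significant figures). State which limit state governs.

43.7 kips (block shear governs)

Bolt shear: A_b = π·1²/4 = 0.7854 in²; R_n = 84 × 0.7854 × 2 × 1 = 131.9 kips → 0.75 × 131.9 = 99 kips.
Bearing: edge l_c = 1.188, r_n = 23.16 kips; interior l_c = 2.75, r_n = 39 kips; R_n = 23.16 + 1·39 = 62.16 kips → 46.6 kips.
Block shear: A_gv = 1.406, A_nv = 0.9609, A_nt = 0.3203 in²; R_n = min(0.6F_uA_nv, 0.6F_yA_gv) + U_bs·F_u·A_nt = 58.3 kips → 43.7 kips.
Block shear governs: 43.7 kips.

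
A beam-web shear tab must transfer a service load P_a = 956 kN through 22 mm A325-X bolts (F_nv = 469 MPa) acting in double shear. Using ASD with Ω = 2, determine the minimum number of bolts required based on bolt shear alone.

6 bolts

A_b = π·22²/4 = 380.1 mm².
Per-bolt allowable strength R_n/Ω = 469 × 380.1 × 2 / 1000 / 2 = 178.3 kN.
n ≥ 956 / 178.3 = 5.362 → use 6 bolts.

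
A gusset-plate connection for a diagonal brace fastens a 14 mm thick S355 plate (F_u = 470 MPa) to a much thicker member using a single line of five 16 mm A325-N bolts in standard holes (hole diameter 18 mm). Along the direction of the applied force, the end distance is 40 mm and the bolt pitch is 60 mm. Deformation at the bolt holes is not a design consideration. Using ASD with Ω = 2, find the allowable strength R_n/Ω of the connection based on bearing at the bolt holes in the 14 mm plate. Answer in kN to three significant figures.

785 kN

Per bolt r_n = 1.5 l_c t F_u ≤ 3.0 d t F_u; upper limit = 3.0 × 16 × 14 × 470 / 1000 = 315.8 kN.
Edge bolt: l_c = 40 − 18/2 = 31 mm → 1.5 × 31 × 14 × 470 / 1000 = 306 → r_n = 306 kN.
Interior bolts: l_c = 60 − 18 = 42 mm → 1.5 × 42 × 14 × 470 / 1000 = 414.5 → r_n = 315.8 kN.
R_n = 1 × 306 + 4 × 315.8 = 1569 kN.
Allowable strength R_n/Ω = 1569 / 2 = 785 kN.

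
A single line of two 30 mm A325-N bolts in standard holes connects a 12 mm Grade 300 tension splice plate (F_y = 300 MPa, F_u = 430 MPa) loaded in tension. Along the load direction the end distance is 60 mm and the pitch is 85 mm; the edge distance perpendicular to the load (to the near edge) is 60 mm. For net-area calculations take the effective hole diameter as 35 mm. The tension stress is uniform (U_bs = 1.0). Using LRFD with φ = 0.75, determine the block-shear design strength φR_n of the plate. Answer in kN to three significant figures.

Shear plane L_v = 60 + 1·85 = 145 mm; A_gv = 145 × 12 = 1740 mm².
A_nv = (145 − 1.5·35) × 12 = 1110 mm².
A_nt = (60 − 0.5·35) × 12 = 510 mm².
0.6 F_u A_nv = 286.4 kN; 0.6 F_y A_gv = 313.2 kN → shear rupture governs the shear term.
R_n = 286.4 + 1.0 × 430 × 510 / 1000 = 505.7 kN.
Design strength φR_n = 0.75 × 505.7 = 379 kN.

379 kN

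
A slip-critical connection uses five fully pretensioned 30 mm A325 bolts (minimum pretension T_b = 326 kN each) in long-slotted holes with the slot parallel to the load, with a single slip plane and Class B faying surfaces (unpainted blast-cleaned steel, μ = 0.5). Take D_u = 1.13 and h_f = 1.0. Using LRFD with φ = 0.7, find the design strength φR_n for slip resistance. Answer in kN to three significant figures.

R_n = μ · D_u · h_f · T_b · n_s · n_b = 0.5 × 1.13 × 1.0 × 326 × 1 × 5 = 920.9 kN.
Design strength φR_n = 0.7 × 920.9 = 645 kN.

645 kN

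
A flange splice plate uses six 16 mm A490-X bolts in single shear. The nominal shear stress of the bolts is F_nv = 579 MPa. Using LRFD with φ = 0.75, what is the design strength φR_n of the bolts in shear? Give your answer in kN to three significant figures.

A_b = π × 16² / 4 = 201.1 mm².
R_n = F_nv · A_b · n · n_s = 579 × 201.1 × 6 × 1 / 1000 = 698.5 kN.
Design strength φR_n = 0.75 × 698.5 = 524 kN.

524 kN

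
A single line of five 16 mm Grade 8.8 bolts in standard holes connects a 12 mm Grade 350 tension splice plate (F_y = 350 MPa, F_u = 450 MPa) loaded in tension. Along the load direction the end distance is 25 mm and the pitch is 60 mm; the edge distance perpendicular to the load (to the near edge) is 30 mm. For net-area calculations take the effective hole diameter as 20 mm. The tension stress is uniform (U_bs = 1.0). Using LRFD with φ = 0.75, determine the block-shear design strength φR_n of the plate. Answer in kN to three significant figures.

506 kN

Shear plane L_v = 25 + 4·60 = 265 mm; A_gv = 265 × 12 = 3180 mm².
A_nv = (265 − 4.5·20) × 12 = 2100 mm².
A_nt = (30 − 0.5·20) × 12 = 240 mm².
0.6 F_u A_nv = 567 kN; 0.6 F_y A_gv = 667.8 kN → shear rupture governs the shear term.
R_n = 567 + 1.0 × 450 × 240 / 1000 = 675 kN.
Design strength φR_n = 0.75 × 675 = 506 kN.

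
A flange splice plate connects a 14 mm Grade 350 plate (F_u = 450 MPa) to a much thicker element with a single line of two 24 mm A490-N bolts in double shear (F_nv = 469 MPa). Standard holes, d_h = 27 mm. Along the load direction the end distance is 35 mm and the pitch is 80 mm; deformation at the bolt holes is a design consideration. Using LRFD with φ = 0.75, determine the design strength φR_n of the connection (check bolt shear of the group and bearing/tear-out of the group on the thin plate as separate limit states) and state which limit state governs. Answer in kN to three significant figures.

394 kN (bearing governs)

Bolt shear: A_b = π·24²/4 = 452.4 mm²; R_n = 469 × 452.4 × 2 × 2 / 1000 = 848.7 kN → 0.75 × 848.7 = 637 kN.
Bearing (1.2 l_c t F_u ≤ 2.4 d t F_u): upper limit = 2.4·24·14·450 / 1000 = 362.9 kN.
  Edge l_c = 35 − 27/2 = 21.5 → r_n = 162.5 kN; interior l_c = 80 − 27 = 53 → r_n = 362.9 kN.
  R_n,bearing = 1·162.5 + 1·362.9 = 525.4 kN → 0.75 × 525.4 = 394 kN.
Bearing governs: 394 kN.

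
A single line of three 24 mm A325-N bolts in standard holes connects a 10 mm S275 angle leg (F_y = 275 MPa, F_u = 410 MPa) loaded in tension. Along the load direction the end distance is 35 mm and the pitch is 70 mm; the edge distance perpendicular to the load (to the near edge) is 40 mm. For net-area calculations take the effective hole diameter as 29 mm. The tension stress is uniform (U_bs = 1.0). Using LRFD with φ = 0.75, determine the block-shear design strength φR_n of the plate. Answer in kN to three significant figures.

Shear plane L_v = 35 + 2·70 = 175 mm; A_gv = 175 × 10 = 1750 mm².
A_nv = (175 − 2.5·29) × 10 = 1025 mm².
A_nt = (40 − 0.5·29) × 10 = 255 mm².
0.6 F_u A_nv = 252.2 kN; 0.6 F_y A_gv = 288.8 kN → shear rupture governs the shear term.
R_n = 252.2 + 1.0 × 410 × 255 / 1000 = 356.7 kN.
Design strength φR_n = 0.75 × 356.7 = 268 kN.

268 kN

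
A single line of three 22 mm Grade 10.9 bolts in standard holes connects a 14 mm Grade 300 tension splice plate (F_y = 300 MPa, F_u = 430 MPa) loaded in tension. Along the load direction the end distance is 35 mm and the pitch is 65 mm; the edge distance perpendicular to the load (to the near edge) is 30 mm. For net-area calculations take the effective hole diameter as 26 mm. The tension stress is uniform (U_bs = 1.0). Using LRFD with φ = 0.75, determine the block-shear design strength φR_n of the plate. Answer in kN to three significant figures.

348 kN

Shear plane L_v = 35 + 2·65 = 165 mm; A_gv = 165 × 14 = 2310 mm².
A_nv = (165 − 2.5·26) × 14 = 1400 mm².
A_nt = (30 − 0.5·26) × 14 = 238 mm².
0.6 F_u A_nv = 361.2 kN; 0.6 F_y A_gv = 415.8 kN → shear rupture governs the shear term.
R_n = 361.2 + 1.0 × 430 × 238 / 1000 = 463.5 kN.
Design strength φR_n = 0.75 × 463.5 = 348 kN.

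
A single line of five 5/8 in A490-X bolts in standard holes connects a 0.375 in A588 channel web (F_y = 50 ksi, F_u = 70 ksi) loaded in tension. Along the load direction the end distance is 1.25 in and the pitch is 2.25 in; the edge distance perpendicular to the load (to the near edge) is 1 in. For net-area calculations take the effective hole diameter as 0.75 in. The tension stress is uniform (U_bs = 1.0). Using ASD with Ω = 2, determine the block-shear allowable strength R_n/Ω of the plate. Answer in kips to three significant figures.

62.3 kips

Shear plane L_v = 1.25 + 4·2.25 = 10.25 in; A_gv = 10.25 × 0.375 = 3.844 in².
A_nv = (10.25 − 4.5·0.75) × 0.375 = 2.578 in².
A_nt = (1 − 0.5·0.75) × 0.375 = 0.2344 in².
0.6 F_u A_nv = 108.3 kips; 0.6 F_y A_gv = 115.3 kips → shear rupture governs the shear term.
R_n = 108.3 + 1.0 × 70 × 0.2344 = 124.7 kips.
Allowable strength R_n/Ω = 124.7 / 2 = 62.3 kips.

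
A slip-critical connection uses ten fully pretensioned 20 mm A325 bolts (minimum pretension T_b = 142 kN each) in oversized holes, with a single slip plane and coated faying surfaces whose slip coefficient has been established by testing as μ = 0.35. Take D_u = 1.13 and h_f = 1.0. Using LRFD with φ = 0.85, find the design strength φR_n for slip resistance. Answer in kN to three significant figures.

477 kN

R_n = μ · D_u · h_f · T_b · n_s · n_b = 0.35 × 1.13 × 1.0 × 142 × 1 × 10 = 561.6 kN.
Design strength φR_n = 0.85 × 561.6 = 477 kN.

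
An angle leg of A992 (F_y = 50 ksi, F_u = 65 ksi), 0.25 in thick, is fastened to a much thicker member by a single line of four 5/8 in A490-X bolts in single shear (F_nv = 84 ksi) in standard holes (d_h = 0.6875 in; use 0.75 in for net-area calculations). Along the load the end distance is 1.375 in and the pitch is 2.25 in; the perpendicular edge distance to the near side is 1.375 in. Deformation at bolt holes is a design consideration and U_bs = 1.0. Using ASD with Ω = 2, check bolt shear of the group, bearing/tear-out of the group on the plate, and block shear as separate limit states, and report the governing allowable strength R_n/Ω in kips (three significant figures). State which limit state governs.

Bolt shear: A_b = π·0.625²/4 = 0.3068 in²; R_n = 84 × 0.3068 × 4 × 1 = 103.1 kips → 103.1 / 2 = 51.5 kips.
Bearing: edge l_c = 1.031, r_n = 20.11 kips; interior l_c = 1.562, r_n = 24.38 kips; R_n = 20.11 + 3·24.38 = 93.23 kips → 46.6 kips.
Block shear: A_gv = 2.031, A_nv = 1.375, A_nt = 0.25 in²; R_n = min(0.6F_uA_nv, 0.6F_yA_gv) + U_bs·F_u·A_nt = 69.88 kips → 34.9 kips.
Block shear governs: 34.9 kips.

34.9 kips (block shear governs)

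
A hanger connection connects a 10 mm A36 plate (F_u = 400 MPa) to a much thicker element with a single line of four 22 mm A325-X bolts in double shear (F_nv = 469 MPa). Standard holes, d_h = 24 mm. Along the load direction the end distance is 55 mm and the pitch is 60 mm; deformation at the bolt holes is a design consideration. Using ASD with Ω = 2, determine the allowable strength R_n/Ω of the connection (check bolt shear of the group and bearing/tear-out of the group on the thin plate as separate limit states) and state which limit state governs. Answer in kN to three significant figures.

Bolt shear: A_b = π·22²/4 = 380.1 mm²; R_n = 469 × 380.1 × 4 × 2 / 1000 = 1426 kN → 1426 / 2 = 713 kN.
Bearing (1.2 l_c t F_u ≤ 2.4 d t F_u): upper limit = 2.4·22·10·400 / 1000 = 211.2 kN.
  Edge l_c = 55 − 24/2 = 43 → r_n = 206.4 kN; interior l_c = 60 − 24 = 36 → r_n = 172.8 kN.
  R_n,bearing = 1·206.4 + 3·172.8 = 724.8 kN → 724.8 / 2 = 362 kN.
Bearing governs: 362 kN.

362 kN (bearing governs)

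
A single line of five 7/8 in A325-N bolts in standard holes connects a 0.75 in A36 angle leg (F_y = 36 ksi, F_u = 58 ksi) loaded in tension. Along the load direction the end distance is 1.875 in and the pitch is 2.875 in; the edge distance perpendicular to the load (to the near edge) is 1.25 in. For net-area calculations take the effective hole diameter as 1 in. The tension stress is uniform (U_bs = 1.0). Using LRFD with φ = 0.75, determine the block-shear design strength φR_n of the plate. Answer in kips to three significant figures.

187 kips

Shear plane L_v = 1.875 + 4·2.875 = 13.38 in; A_gv = 13.38 × 0.75 = 10.03 in².
A_nv = (13.38 − 4.5·1) × 0.75 = 6.656 in².
A_nt = (1.25 − 0.5·1) × 0.75 = 0.5625 in².
0.6 F_u A_nv = 231.6 kips; 0.6 F_y A_gv = 216.7 kips → shear yielding governs the shear term.
R_n = 216.7 + 1.0 × 58 × 0.5625 = 249.3 kips.
Design strength φR_n = 0.75 × 249.3 = 187 kips.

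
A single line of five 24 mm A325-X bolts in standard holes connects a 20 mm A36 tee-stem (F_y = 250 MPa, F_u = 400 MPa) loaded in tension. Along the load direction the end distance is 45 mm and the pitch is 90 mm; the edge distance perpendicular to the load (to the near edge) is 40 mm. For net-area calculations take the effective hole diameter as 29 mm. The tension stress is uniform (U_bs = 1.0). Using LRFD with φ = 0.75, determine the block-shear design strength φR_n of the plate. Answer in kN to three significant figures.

1060 kN

Shear plane L_v = 45 + 4·90 = 405 mm; A_gv = 405 × 20 = 8100 mm².
A_nv = (405 − 4.5·29) × 20 = 5490 mm².
A_nt = (40 − 0.5·29) × 20 = 510 mm².
0.6 F_u A_nv = 1318 kN; 0.6 F_y A_gv = 1215 kN → shear yielding governs the shear term.
R_n = 1215 + 1.0 × 400 × 510 / 1000 = 1419 kN.
Design strength φR_n = 0.75 × 1419 = 1060 kN.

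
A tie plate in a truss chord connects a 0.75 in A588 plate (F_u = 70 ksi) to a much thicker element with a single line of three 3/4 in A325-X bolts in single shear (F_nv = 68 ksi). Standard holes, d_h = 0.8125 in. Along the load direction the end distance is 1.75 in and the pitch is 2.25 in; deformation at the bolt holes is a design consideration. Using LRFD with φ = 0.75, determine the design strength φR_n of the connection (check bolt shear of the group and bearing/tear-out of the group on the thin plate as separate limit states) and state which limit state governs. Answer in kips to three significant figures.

67.6 kips (bolt shear governs)

Bolt shear: A_b = π·0.75²/4 = 0.4418 in²; R_n = 68 × 0.4418 × 3 × 1 = 90.12 kips → 0.75 × 90.12 = 67.6 kips.
Bearing (1.2 l_c t F_u ≤ 2.4 d t F_u): upper limit = 2.4·0.75·0.75·70 = 94.5 kips.
  Edge l_c = 1.75 − 0.8125/2 = 1.344 → r_n = 84.66 kips; interior l_c = 2.25 − 0.8125 = 1.438 → r_n = 90.56 kips.
  R_n,bearing = 1·84.66 + 2·90.56 = 265.8 kips → 0.75 × 265.8 = 199 kips.
Bolt shear governs: 67.6 kips.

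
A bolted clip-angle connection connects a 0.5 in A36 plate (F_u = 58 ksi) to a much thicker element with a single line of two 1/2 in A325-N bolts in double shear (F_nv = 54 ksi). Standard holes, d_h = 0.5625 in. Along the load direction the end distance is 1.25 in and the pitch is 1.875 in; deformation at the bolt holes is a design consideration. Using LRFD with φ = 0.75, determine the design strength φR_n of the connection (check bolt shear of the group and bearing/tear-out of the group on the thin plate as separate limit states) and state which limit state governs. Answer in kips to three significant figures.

Bolt shear: A_b = π·0.5²/4 = 0.1963 in²; R_n = 54 × 0.1963 × 2 × 2 = 42.41 kips → 0.75 × 42.41 = 31.8 kips.
Bearing (1.2 l_c t F_u ≤ 2.4 d t F_u): upper limit = 2.4·0.5·0.5·58 = 34.8 kips.
  Edge l_c = 1.25 − 0.5625/2 = 0.9688 → r_n = 33.71 kips; interior l_c = 1.875 − 0.5625 = 1.312 → r_n = 34.8 kips.
  R_n,bearing = 1·33.71 + 1·34.8 = 68.51 kips → 0.75 × 68.51 = 51.4 kips.
Bolt shear governs: 31.8 kips.

31.8 kips (bolt shear governs)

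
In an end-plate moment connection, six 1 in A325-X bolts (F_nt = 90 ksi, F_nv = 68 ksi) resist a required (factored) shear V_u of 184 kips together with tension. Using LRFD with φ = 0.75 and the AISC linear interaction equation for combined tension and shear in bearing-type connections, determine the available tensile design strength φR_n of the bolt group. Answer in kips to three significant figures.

170 kips

A_b = π·1²/4 = 0.7854 in²; f_rv = 184 / (6 × 0.7854) = 39.05 ksi.
F'_nt = 1.3 F_nt − (F_nt / φF_nv) f_rv = 1.3·90 − (90/(0.75·68))·39.05 = 48.1 ksi, capped at F_nt → F'_nt = 48.1 ksi.
R_n = F'_nt · A_b · n = 48.1 × 0.7854 × 6 = 226.6 kips.
Design strength φR_n = 0.75 × 226.6 = 170 kips.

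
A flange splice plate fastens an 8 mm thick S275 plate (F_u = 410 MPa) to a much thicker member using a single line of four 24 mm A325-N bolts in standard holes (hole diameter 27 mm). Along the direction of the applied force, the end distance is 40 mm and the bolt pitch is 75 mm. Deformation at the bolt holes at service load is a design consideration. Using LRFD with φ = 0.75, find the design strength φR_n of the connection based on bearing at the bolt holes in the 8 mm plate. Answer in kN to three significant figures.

503 kN

Per bolt r_n = 1.2 l_c t F_u ≤ 2.4 d t F_u; upper limit = 2.4 × 24 × 8 × 410 / 1000 = 188.9 kN.
Edge bolt: l_c = 40 − 27/2 = 26.5 mm → 1.2 × 26.5 × 8 × 410 / 1000 = 104.3 → r_n = 104.3 kN.
Interior bolts: l_c = 75 − 27 = 48 mm → 1.2 × 48 × 8 × 410 / 1000 = 188.9 → r_n = 188.9 kN.
R_n = 1 × 104.3 + 3 × 188.9 = 671.1 kN.
Design strength φR_n = 0.75 × 671.1 = 503 kN.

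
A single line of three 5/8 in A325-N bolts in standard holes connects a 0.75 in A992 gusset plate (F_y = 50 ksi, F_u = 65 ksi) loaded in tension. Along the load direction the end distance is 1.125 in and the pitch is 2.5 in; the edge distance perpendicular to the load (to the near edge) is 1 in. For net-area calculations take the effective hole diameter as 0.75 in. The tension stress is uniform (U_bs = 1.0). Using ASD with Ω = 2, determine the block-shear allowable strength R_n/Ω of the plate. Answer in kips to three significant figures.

77.4 kips

Shear plane L_v = 1.125 + 2·2.5 = 6.125 in; A_gv = 6.125 × 0.75 = 4.594 in².
A_nv = (6.125 − 2.5·0.75) × 0.75 = 3.188 in².
A_nt = (1 − 0.5·0.75) × 0.75 = 0.4688 in².
0.6 F_u A_nv = 124.3 kips; 0.6 F_y A_gv = 137.8 kips → shear rupture governs the shear term.
R_n = 124.3 + 1.0 × 65 × 0.4688 = 154.8 kips.
Allowable strength R_n/Ω = 154.8 / 2 = 77.4 kips.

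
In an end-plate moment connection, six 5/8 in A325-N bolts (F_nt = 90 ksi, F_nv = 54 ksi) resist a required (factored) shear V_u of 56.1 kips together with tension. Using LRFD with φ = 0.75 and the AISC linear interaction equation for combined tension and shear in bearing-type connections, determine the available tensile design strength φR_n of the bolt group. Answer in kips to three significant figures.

68 kips

A_b = π·0.625²/4 = 0.3068 in²; f_rv = 56.1 / (6 × 0.3068) = 30.48 ksi.
F'_nt = 1.3 F_nt − (F_nt / φF_nv) f_rv = 1.3·90 − (90/(0.75·54))·30.48 = 49.27 ksi, capped at F_nt → F'_nt = 49.27 ksi.
R_n = F'_nt · A_b · n = 49.27 × 0.3068 × 6 = 90.7 kips.
Design strength φR_n = 0.75 × 90.7 = 68 kips.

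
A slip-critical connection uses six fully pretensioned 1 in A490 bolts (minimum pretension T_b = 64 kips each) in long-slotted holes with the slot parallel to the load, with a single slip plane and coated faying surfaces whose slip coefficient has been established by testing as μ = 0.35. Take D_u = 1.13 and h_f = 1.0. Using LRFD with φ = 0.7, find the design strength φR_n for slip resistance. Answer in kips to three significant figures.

R_n = μ · D_u · h_f · T_b · n_s · n_b = 0.35 × 1.13 × 1.0 × 64 × 1 × 6 = 151.9 kips.
Design strength φR_n = 0.7 × 151.9 = 106 kips.

106 kips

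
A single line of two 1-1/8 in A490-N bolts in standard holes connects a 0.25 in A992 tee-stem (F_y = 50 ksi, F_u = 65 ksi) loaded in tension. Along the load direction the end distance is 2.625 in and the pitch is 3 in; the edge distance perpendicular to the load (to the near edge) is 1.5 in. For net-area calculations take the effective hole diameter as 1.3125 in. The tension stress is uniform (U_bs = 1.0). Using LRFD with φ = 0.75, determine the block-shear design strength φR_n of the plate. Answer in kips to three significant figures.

Shear plane L_v = 2.625 + 1·3 = 5.625 in; A_gv = 5.625 × 0.25 = 1.406 in².
A_nv = (5.625 − 1.5·1.3125) × 0.25 = 0.9141 in².
A_nt = (1.5 − 0.5·1.3125) × 0.25 = 0.2109 in².
0.6 F_u A_nv = 35.65 kips; 0.6 F_y A_gv = 42.19 kips → shear rupture governs the shear term.
R_n = 35.65 + 1.0 × 65 × 0.2109 = 49.36 kips.
Design strength φR_n = 0.75 × 49.36 = 37 kips.

37 kips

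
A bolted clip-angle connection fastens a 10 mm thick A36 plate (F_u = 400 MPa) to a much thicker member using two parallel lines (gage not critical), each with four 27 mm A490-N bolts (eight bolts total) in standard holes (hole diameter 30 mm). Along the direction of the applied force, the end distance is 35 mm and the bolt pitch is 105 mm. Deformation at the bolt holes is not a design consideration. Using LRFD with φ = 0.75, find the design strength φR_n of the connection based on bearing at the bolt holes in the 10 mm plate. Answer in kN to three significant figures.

1640 kN

Per bolt r_n = 1.5 l_c t F_u ≤ 3.0 d t F_u; upper limit = 3.0 × 27 × 10 × 400 / 1000 = 324 kN.
Edge bolt: l_c = 35 − 30/2 = 20 mm → 1.5 × 20 × 10 × 400 / 1000 = 120 → r_n = 120 kN.
Interior bolts: l_c = 105 − 30 = 75 mm → 1.5 × 75 × 10 × 400 / 1000 = 450 → r_n = 324 kN.
R_n = 2 × 120 + 6 × 324 = 2184 kN.
Design strength φR_n = 0.75 × 2184 = 1640 kN.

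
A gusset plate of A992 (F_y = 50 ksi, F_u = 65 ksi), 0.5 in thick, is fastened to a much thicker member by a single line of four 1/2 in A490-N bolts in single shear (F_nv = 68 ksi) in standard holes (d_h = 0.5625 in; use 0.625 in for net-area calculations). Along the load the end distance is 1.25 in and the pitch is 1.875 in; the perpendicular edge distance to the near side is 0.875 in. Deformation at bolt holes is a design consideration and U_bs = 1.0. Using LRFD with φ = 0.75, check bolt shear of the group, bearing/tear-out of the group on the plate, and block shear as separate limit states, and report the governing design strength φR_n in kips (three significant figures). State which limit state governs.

Bolt shear: A_b = π·0.5²/4 = 0.1963 in²; R_n = 68 × 0.1963 × 4 × 1 = 53.41 kips → 0.75 × 53.41 = 40.1 kips.
Bearing: edge l_c = 0.9688, r_n = 37.78 kips; interior l_c = 1.312, r_n = 39 kips; R_n = 37.78 + 3·39 = 154.8 kips → 116 kips.
Block shear: A_gv = 3.438, A_nv = 2.344, A_nt = 0.2812 in²; R_n = min(0.6F_uA_nv, 0.6F_yA_gv) + U_bs·F_u·A_nt = 109.7 kips → 82.3 kips.
Bolt shear governs: 40.1 kips.

40.1 kips (bolt shear governs)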